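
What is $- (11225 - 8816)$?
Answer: $-2409$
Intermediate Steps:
$- (11225 - 8816) = \left(-1\right) 2409 = -2409$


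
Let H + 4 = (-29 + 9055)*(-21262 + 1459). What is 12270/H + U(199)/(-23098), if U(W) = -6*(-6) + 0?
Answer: -1679530053/1032144997609 ≈ -0.0016272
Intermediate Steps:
H = -178741882 (H = -4 + (-29 + 9055)*(-21262 + 1459) = -4 + 9026*(-19803) = -4 - 178741878 = -178741882)
U(W) = 36 (U(W) = 36 + 0 = 36)
12270/H + U(199)/(-23098) = 12270/(-178741882) + 36/(-23098) = 12270*(-1/178741882) + 36*(-1/23098) = -6135/89370941 - 18/11549 = -1679530053/1032144997609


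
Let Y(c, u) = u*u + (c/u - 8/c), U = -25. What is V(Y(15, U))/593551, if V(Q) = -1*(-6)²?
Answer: -36/593551 ≈ -6.0652e-5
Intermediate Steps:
Y(c, u) = u² - 8/c + c/u (Y(c, u) = u² + (-8/c + c/u) = u² - 8/c + c/u)
V(Q) = -36 (V(Q) = -1*36 = -36)
V(Y(15, U))/593551 = -36/593551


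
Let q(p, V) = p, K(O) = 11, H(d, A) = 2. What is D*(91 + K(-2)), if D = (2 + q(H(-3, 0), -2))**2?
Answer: 1632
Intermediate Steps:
D = 16 (D = (2 + 2)**2 = 4**2 = 16)
D*(91 + K(-2)) = 16*(91 + 11) = 16*102 = 1632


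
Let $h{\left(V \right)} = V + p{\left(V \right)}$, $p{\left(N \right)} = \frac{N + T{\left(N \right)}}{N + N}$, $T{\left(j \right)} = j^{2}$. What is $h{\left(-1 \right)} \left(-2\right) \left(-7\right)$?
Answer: $-14$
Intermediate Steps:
$p{\left(N \right)} = \frac{N + N^{2}}{2 N}$ ($p{\left(N \right)} = \frac{N + N^{2}}{N + N} = \frac{N + N^{2}}{2 N}$)
$h{\left(V \right)} = \frac{1}{2} + \frac{3 V}{2}$ ($h{\left(V \right)} = V + \left(\frac{1}{2} + \frac{V}{2}\right) = \frac{1}{2} + \frac{3 V}{2}$)
$h{\left(-1 \right)} \left(-2\right) \left(-7\right) = \left(\frac{1}{2} + \frac{3}{2} \left(-1\right)\right) \left(-2\right) \left(-7\right) = \left(\frac{1}{2} - \frac{3}{2}\right) \left(-2\right) \left(-7\right) = \left(-1\right) \left(-2\right) \left(-7\right) = 2 \left(-7\right) = -14$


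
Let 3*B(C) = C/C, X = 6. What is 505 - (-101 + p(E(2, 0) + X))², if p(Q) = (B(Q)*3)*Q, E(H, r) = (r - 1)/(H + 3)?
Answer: -213951/25 ≈ -8558.0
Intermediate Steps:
B(C) = ⅓ (B(C) = (C/C)/3 = (⅓)*1 = ⅓)
E(H, r) = (-1 + r)/(3 + H)
p(Q) = Q (p(Q) = ((⅓)*3)*Q = 1*Q = Q)
505 - (-101 + p(E(2, 0) + X))² = 505 - (-101 + ((-1 + 0)/(3 + 2) + 6))² = 505 - (-101 + (-1/5 + 6))² = 505 - (-101 + ((⅕)*(-1) + 6))² = 505 - (-101 + (-⅕ + 6))² = 505 - (-101 + 29/5)² = 505 - (-476/5)² = 505 - 1*226576/25 = 505 - 226576/25 = -213951/25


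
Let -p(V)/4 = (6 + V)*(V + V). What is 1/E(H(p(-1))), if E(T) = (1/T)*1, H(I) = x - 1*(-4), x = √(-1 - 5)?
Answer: 4 + I*√6 ≈ 4.0 + 2.4495*I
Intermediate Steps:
x = I*√6 (x = √(-6) = I*√6 ≈ 2.4495*I)
p(V) = -8*V*(6 + V) (p(V) = -4*(6 + V)*(V + V) = -4*(6 + V)*2*V = -8*V*(6 + V))
H(I) = 4 + I*√6 (H(I) = I*√6 - 1*(-4) = I*√6 + 4 = 4 + I*√6)
E(T) = 1/T
1/E(H(p(-1))) = 1/(1/(4 + I*√6)) = 4 + I*√6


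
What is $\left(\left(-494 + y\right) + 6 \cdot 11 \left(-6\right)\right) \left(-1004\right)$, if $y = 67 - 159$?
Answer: $985928$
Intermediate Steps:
$y = -92$ ($y = 67 - 159 = -92$)
$\left(\left(-494 + y\right) + 6 \cdot 11 \left(-6\right)\right) \left(-1004\right) = \left(\left(-494 - 92\right) + 6 \cdot 11 \left(-6\right)\right) \left(-1004\right) = \left(-586 + 66 \left(-6\right)\right) \left(-1004\right) = \left(-586 - 396\right) \left(-1004\right) = \left(-982\right) \left(-1004\right) = 985928$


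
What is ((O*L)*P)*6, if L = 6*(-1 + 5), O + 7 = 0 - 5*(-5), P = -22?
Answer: -57024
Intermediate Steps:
O = 18 (O = -7 + (0 - 5*(-5)) = -7 + (0 + 25) = -7 + 25 = 18)
L = 24 (L = 6*4 = 24)
((O*L)*P)*6 = ((18*24)*(-22))*6 = (432*(-22))*6 = -9504*6 = -57024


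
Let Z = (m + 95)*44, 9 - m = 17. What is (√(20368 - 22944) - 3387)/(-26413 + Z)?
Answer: 3387/22585 - 4*I*√161/22585 ≈ 0.14997 - 0.0022473*I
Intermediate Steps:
m = -8 (m = 9 - 1*17 = 9 - 17 = -8)
Z = 3828 (Z = (-8 + 95)*44 = 87*44 = 3828)
(√(20368 - 22944) - 3387)/(-26413 + Z) = (√(20368 - 22944) - 3387)/(-26413 + 3828) = (√(-2576) - 3387)/(-22585) = (4*I*√161 - 3387)*(-1/22585) = (-3387 + 4*I*√161)*(-1/22585) = 3387/22585 - 4*I*√161/22585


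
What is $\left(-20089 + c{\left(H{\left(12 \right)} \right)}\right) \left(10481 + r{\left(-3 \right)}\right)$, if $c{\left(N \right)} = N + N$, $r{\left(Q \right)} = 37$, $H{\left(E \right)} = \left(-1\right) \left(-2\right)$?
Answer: $-211254030$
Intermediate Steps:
$H{\left(E \right)} = 2$
$c{\left(N \right)} = 2 N$
$\left(-20089 + c{\left(H{\left(12 \right)} \right)}\right) \left(10481 + r{\left(-3 \right)}\right) = \left(-20089 + 2 \cdot 2\right) \left(10481 + 37\right) = \left(-20089 + 4\right) 10518 = \left(-20085\right) 10518 = -211254030$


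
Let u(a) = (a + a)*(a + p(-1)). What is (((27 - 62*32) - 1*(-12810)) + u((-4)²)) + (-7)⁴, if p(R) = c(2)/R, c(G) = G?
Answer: 13702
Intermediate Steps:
p(R) = 2/R
u(a) = 2*a*(-2 + a) (u(a) = (a + a)*(a + 2/(-1)) = (2*a)*(a + 2*(-1)) = (2*a)*(a - 2) = (2*a)*(-2 + a) = 2*a*(-2 + a))
(((27 - 62*32) - 1*(-12810)) + u((-4)²)) + (-7)⁴ = (((27 - 62*32) - 1*(-12810)) + 2*(-4)²*(-2 + (-4)²)) + (-7)⁴ = (((27 - 1984) + 12810) + 2*16*(-2 + 16)) + 2401 = ((-1957 + 12810) + 2*16*14) + 2401 = (10853 + 448) + 2401 = 11301 + 2401 = 13702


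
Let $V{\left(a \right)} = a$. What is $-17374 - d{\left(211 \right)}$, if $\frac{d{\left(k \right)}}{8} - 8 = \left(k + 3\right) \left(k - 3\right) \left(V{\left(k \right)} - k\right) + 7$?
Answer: $-17494$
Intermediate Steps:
$d{\left(k \right)} = 120$ ($d{\left(k \right)} = 64 + 8 \left(\left(k + 3\right) \left(k - 3\right) \left(k - k\right) + 7\right) = 64 + 8 \left(\left(3 + k\right) \left(-3 + k\right) 0 + 7\right) = 64 + 8 \left(\left(-3 + k\right) \left(3 + k\right) 0 + 7\right) = 64 + 8 \left(0 + 7\right) = 64 + 8 \cdot 7 = 64 + 56 = 120$)
$-17374 - d{\left(211 \right)} = -17374 - 120 = -17494$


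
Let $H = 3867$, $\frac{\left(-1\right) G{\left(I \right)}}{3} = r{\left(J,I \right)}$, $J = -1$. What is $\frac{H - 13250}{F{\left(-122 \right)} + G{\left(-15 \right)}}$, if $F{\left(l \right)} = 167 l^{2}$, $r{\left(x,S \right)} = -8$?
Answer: $- \frac{9383}{2485652} \approx -0.0037749$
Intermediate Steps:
$G{\left(I \right)} = 24$ ($G{\left(I \right)} = \left(-3\right) \left(-8\right) = 24$)
$\frac{H - 13250}{F{\left(-122 \right)} + G{\left(-15 \right)}} = \frac{3867 - 13250}{167 \left(-122\right)^{2} + 24} = - \frac{9383}{167 \cdot 14884 + 24} = - \frac{9383}{2485628 + 24} = - \frac{9383}{2485652}$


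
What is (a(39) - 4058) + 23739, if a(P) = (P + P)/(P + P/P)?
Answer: 393659/20 ≈ 19683.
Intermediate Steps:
a(P) = 2*P/(1 + P) (a(P) = (2*P)/(P + 1) = (2*P)/(1 + P) = 2*P/(1 + P))
(a(39) - 4058) + 23739 = (2*39/(1 + 39) - 4058) + 23739 = (2*39/40 - 4058) + 23739 = (2*39*(1/40) - 4058) + 23739 = (39/20 - 4058) + 23739 = -81121/20 + 23739 = 393659/20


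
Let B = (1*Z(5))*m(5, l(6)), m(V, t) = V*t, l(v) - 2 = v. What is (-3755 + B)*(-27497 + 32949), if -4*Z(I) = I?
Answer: -20744860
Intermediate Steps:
Z(I) = -I/4
l(v) = 2 + v
B = -50 (B = (1*(-1/4*5))*(5*(2 + 6)) = (1*(-5/4))*(5*8) = -5/4*40 = -50)
(-3755 + B)*(-27497 + 32949) = (-3755 - 50)*(-27497 + 32949) = -3805*5452 = -20744860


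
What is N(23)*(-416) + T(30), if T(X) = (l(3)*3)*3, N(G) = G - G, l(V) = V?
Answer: 27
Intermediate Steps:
N(G) = 0
T(X) = 27 (T(X) = (3*3)*3 = 9*3 = 27)
N(23)*(-416) + T(30) = 0*(-416) + 27 = 0 + 27 = 27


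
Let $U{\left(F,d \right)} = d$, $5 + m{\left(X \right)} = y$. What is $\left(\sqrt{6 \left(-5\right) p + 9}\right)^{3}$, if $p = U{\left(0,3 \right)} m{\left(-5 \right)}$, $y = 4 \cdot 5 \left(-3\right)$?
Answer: $17577 \sqrt{651} \approx 4.4847 \cdot 10^{5}$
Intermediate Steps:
$y = -60$ ($y = 20 \left(-3\right) = -60$)
$m{\left(X \right)} = -65$ ($m{\left(X \right)} = -5 - 60 = -65$)
$p = -195$ ($p = 3 \left(-65\right) = -195$)
$\left(\sqrt{6 \left(-5\right) p + 9}\right)^{3} = \left(\sqrt{6 \left(-5\right) \left(-195\right) + 9}\right)^{3} = \left(\sqrt{\left(-30\right) \left(-195\right) + 9}\right)^{3} = \left(\sqrt{5850 + 9}\right)^{3} = \left(\sqrt{5859}\right)^{3} = \left(3 \sqrt{651}\right)^{3} = 17577 \sqrt{651}$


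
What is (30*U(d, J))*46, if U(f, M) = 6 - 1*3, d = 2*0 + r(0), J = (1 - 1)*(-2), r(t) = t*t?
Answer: 4140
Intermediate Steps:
r(t) = t²
J = 0 (J = 0*(-2) = 0)
d = 0 (d = 2*0 + 0² = 0 + 0 = 0)
U(f, M) = 3 (U(f, M) = 6 - 3 = 3)
(30*U(d, J))*46 = (30*3)*46 = 90*46 = 4140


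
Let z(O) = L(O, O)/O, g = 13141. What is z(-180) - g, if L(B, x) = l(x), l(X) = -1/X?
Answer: -425768401/32400 ≈ -13141.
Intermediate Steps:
L(B, x) = -1/x
z(O) = -1/O² (z(O) = (-1/O)/O = -1/O²)
z(-180) - g = -1/(-180)² - 1*13141 = -1*1/32400 - 13141 = -1/32400 - 13141 = -425768401/32400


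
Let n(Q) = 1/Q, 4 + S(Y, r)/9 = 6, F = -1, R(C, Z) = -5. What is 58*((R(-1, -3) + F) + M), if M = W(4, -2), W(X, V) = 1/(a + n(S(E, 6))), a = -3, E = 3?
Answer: -19488/53 ≈ -367.70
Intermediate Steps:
S(Y, r) = 18 (S(Y, r) = -36 + 9*6 = -36 + 54 = 18)
n(Q) = 1/Q
W(X, V) = -18/53 (W(X, V) = 1/(-3 + 1/18) = 1/(-53/18) = -18/53)
M = -18/53 ≈ -0.33962
58*((R(-1, -3) + F) + M) = 58*((-5 - 1) - 18/53) = 58*(-6 - 18/53) = 58*(-336/53) = -19488/53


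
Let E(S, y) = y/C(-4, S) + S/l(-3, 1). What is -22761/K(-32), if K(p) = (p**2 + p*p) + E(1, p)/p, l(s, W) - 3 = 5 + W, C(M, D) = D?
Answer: -6555168/590111 ≈ -11.108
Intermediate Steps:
l(s, W) = 8 + W (l(s, W) = 3 + (5 + W) = 8 + W)
E(S, y) = S/9 + y/S (E(S, y) = y/S + S/(8 + 1) = y/S + S/9 = S/9 + y/S)
K(p) = 2*p**2 + (1/9 + p)/p (K(p) = (p**2 + p*p) + ((1/9)*1 + p/1)/p = (p**2 + p**2) + (1/9 + p*1)/p = 2*p**2 + (1/9 + p)/p)
-22761/K(-32) = -22761*(-32/(1/9 - 32 + 2*(-32)**3)) = -22761*(-32/(1/9 - 32 + 2*(-32768))) = -22761*(-32/(1/9 - 32 - 65536)) = -22761/((-1/32*(-590111/9))) = -22761/590111/288 = -22761*288/590111 = -6555168/590111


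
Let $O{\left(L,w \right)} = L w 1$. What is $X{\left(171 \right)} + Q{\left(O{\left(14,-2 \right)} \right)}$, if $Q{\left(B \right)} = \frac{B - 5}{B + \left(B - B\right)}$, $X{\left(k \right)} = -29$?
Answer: $- \frac{779}{28} \approx -27.821$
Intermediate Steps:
$O{\left(L,w \right)} = L w$
$Q{\left(B \right)} = \frac{-5 + B}{B}$ ($Q{\left(B \right)} = \frac{-5 + B}{B + 0} = \frac{-5 + B}{B}$)
$X{\left(171 \right)} + Q{\left(O{\left(14,-2 \right)} \right)} = -29 + \frac{-5 + 14 \left(-2\right)}{14 \left(-2\right)} = -29 + \frac{-5 - 28}{-28} = -29 - - \frac{33}{28} = -29 + \frac{33}{28} = - \frac{779}{28}$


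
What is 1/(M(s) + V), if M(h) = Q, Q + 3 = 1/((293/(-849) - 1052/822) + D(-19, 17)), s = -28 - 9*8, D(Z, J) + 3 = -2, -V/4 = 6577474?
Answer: -770564/20273461129349 ≈ -3.8009e-8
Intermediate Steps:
V = -26309896 (V = -4*6577474 = -26309896)
D(Z, J) = -5 (D(Z, J) = -3 - 2 = -5)
s = -100 (s = -28 - 72 = -100)
Q = -2428005/770564 (Q = -3 + 1/((293/(-849) - 1052/822) - 5) = -3 + 1/((293*(-1/849) - 1052*1/822) - 5) = -3 + 1/((-293/849 - 526/411) - 5) = -3 + 1/(-188999/116313 - 5) = -3 + 1/(-770564/116313) = -3 - 116313/770564 = -2428005/770564 ≈ -3.1509)
M(h) = -2428005/770564
1/(M(s) + V) = 1/(-2428005/770564 - 26309896) = 1/(-20273461129349/770564) = -770564/20273461129349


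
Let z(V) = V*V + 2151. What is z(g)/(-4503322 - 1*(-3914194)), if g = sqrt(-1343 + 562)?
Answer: -685/294564 ≈ -0.0023255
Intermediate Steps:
g = I*sqrt(781) (g = sqrt(-781) = I*sqrt(781) ≈ 27.946*I)
z(V) = 2151 + V**2 (z(V) = V**2 + 2151 = 2151 + V**2)
z(g)/(-4503322 - 1*(-3914194)) = (2151 + (I*sqrt(781))**2)/(-4503322 - 1*(-3914194)) = (2151 - 781)/(-4503322 + 3914194) = 1370/(-589128) = 1370*(-1/589128) = -685/294564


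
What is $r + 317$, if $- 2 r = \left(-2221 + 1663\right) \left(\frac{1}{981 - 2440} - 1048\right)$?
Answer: $- \frac{426137704}{1459} \approx -2.9208 \cdot 10^{5}$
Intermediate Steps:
$r = - \frac{426600207}{1459}$ ($r = - \frac{\left(-2221 + 1663\right) \left(\frac{1}{981 - 2440} - 1048\right)}{2} = - \frac{\left(-558\right) \left(\frac{1}{-1459} - 1048\right)}{2} = - \frac{\left(-558\right) \left(- \frac{1}{1459} - 1048\right)}{2} = - \frac{\left(-558\right) \left(- \frac{1529033}{1459}\right)}{2} = \left(- \frac{1}{2}\right) \frac{853200414}{1459} = - \frac{426600207}{1459} \approx -2.9239 \cdot 10^{5}$)
$r + 317 = - \frac{426600207}{1459} + 317 = - \frac{426137704}{1459}$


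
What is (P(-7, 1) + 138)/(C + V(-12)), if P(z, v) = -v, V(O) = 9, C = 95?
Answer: 137/104 ≈ 1.3173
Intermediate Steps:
(P(-7, 1) + 138)/(C + V(-12)) = (-1*1 + 138)/(95 + 9) = (-1 + 138)/104 = (1/104)*137 = 137/104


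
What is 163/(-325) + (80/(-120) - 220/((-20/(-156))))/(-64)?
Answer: 821227/31200 ≈ 26.321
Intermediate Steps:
163/(-325) + (80/(-120) - 220/((-20/(-156))))/(-64) = 163*(-1/325) + (80*(-1/120) - 220/((-20*(-1/156))))*(-1/64) = -163/325 + (-2/3 - 220/5/39)*(-1/64) = -163/325 + (-2/3 - 220*39/5)*(-1/64) = -163/325 + (-2/3 - 1716)*(-1/64) = -163/325 - 5150/3*(-1/64) = -163/325 + 2575/96 = 821227/31200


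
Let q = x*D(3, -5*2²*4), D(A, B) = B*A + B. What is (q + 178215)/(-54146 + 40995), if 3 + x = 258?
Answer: -96615/13151 ≈ -7.3466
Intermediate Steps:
x = 255 (x = -3 + 258 = 255)
D(A, B) = B + A*B (D(A, B) = A*B + B = B + A*B)
q = -81600 (q = 255*((-5*2²*4)*(1 + 3)) = 255*((-5*4*4)*4) = 255*(-20*4*4) = 255*(-80*4) = 255*(-320) = -81600)
(q + 178215)/(-54146 + 40995) = (-81600 + 178215)/(-54146 + 40995) = 96615/(-13151) = 96615*(-1/13151) = -96615/13151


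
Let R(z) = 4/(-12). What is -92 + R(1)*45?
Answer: -107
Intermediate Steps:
R(z) = -1/3 (R(z) = 4*(-1/12) = -1/3)
-92 + R(1)*45 = -92 - 1/3*45 = -92 - 15 = -107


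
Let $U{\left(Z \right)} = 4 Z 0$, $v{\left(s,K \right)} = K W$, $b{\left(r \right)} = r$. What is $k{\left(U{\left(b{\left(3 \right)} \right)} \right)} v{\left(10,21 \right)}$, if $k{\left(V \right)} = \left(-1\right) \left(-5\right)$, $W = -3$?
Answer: $-315$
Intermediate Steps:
$v{\left(s,K \right)} = - 3 K$ ($v{\left(s,K \right)} = K \left(-3\right) = - 3 K$)
$U{\left(Z \right)} = 0$
$k{\left(V \right)} = 5$
$k{\left(U{\left(b{\left(3 \right)} \right)} \right)} v{\left(10,21 \right)} = 5 \left(\left(-3\right) 21\right) = 5 \left(-63\right) = -315$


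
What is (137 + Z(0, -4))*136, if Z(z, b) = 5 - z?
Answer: 19312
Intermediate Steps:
(137 + Z(0, -4))*136 = (137 + (5 - 1*0))*136 = (137 + (5 + 0))*136 = (137 + 5)*136 = 142*136 = 19312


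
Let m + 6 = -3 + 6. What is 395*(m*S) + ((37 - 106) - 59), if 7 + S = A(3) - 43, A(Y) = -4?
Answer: 63862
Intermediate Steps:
m = -3 (m = -6 + (-3 + 6) = -6 + 3 = -3)
S = -54 (S = -7 + (-4 - 43) = -7 - 47 = -54)
395*(m*S) + ((37 - 106) - 59) = 395*(-3*(-54)) + ((37 - 106) - 59) = 395*162 + (-69 - 59) = 63990 - 128 = 63862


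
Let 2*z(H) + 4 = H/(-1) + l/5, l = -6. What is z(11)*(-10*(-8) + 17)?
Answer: -7857/10 ≈ -785.70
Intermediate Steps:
z(H) = -13/5 - H/2 (z(H) = -2 + (H/(-1) - 6/5)/2 = -2 + (H*(-1) - 6*⅕)/2 = -2 + (-H - 6/5)/2 = -2 + (-6/5 - H)/2 = -2 + (-⅗ - H/2) = -13/5 - H/2)
z(11)*(-10*(-8) + 17) = (-13/5 - ½*11)*(-10*(-8) + 17) = (-13/5 - 11/2)*(80 + 17) = -81/10*97 = -7857/10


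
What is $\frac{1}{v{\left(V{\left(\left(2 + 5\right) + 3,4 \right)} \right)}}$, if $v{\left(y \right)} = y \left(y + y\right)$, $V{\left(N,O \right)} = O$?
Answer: $\frac{1}{32} \approx 0.03125$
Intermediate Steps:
$v{\left(y \right)} = 2 y^{2}$ ($v{\left(y \right)} = y 2 y = 2 y^{2}$)
$\frac{1}{v{\left(V{\left(\left(2 + 5\right) + 3,4 \right)} \right)}} = \frac{1}{2 \cdot 4^{2}} = \frac{1}{2 \cdot 16} = \frac{1}{32}$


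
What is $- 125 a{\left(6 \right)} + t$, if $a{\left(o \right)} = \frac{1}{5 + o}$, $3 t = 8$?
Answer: $- \frac{287}{33} \approx -8.697$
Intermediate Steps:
$t = \frac{8}{3}$ ($t = \frac{1}{3} \cdot 8 = \frac{8}{3} \approx 2.6667$)
$- 125 a{\left(6 \right)} + t = - \frac{125}{5 + 6} + \frac{8}{3} = - \frac{125}{11} + \frac{8}{3} = - \frac{287}{33}$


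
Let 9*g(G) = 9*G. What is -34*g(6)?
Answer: -204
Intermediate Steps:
g(G) = G (g(G) = (9*G)/9 = G)
-34*g(6) = -34*6 = -204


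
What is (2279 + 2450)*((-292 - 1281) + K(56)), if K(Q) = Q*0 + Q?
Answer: -7173893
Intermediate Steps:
K(Q) = Q (K(Q) = 0 + Q = Q)
(2279 + 2450)*((-292 - 1281) + K(56)) = (2279 + 2450)*((-292 - 1281) + 56) = 4729*(-1573 + 56) = 4729*(-1517) = -7173893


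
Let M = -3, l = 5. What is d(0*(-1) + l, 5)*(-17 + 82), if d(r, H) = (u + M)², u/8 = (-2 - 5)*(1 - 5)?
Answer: 3174665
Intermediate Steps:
u = 224 (u = 8*((-2 - 5)*(1 - 5)) = 8*(-7*(-4)) = 8*28 = 224)
d(r, H) = 48841 (d(r, H) = (224 - 3)² = 221² = 48841)
d(0*(-1) + l, 5)*(-17 + 82) = 48841*(-17 + 82) = 48841*65 = 3174665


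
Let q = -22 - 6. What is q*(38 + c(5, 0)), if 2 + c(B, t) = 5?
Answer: -1148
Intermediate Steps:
q = -28
c(B, t) = 3 (c(B, t) = -2 + 5 = 3)
q*(38 + c(5, 0)) = -28*(38 + 3) = -28*41 = -1148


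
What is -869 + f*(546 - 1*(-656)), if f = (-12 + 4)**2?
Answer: 76059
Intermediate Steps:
f = 64 (f = (-8)**2 = 64)
-869 + f*(546 - 1*(-656)) = -869 + 64*(546 - 1*(-656)) = -869 + 64*(546 + 656) = -869 + 64*1202 = -869 + 76928 = 76059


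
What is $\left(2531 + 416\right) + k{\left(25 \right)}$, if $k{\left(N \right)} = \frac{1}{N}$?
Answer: $\frac{73676}{25} \approx 2947.0$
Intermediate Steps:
$\left(2531 + 416\right) + k{\left(25 \right)} = \left(2531 + 416\right) + \frac{1}{25} = 2947 + \frac{1}{25} = \frac{73676}{25}$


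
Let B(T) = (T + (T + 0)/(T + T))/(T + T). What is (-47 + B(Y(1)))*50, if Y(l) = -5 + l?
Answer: -18625/8 ≈ -2328.1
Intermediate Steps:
B(T) = (½ + T)/(2*T) (B(T) = (T + T/((2*T)))/((2*T)) = (T + T*(1/(2*T)))*(1/(2*T)) = (T + ½)*(1/(2*T)) = (½ + T)*(1/(2*T)) = (½ + T)/(2*T))
(-47 + B(Y(1)))*50 = (-47 + (1 + 2*(-5 + 1))/(4*(-5 + 1)))*50 = (-47 + (¼)*(1 + 2*(-4))/(-4))*50 = (-47 + (¼)*(-¼)*(1 - 8))*50 = (-47 + (¼)*(-¼)*(-7))*50 = (-47 + 7/16)*50 = -745/16*50 = -18625/8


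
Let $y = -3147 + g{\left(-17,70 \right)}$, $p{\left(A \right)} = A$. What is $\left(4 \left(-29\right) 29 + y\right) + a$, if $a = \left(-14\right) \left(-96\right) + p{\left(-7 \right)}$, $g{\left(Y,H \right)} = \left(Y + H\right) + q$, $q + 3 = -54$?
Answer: $-5178$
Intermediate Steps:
$q = -57$ ($q = -3 - 54 = -57$)
$g{\left(Y,H \right)} = -57 + H + Y$ ($g{\left(Y,H \right)} = \left(Y + H\right) - 57 = \left(H + Y\right) - 57 = -57 + H + Y$)
$y = -3151$ ($y = -3147 - 4 = -3151$)
$a = 1337$ ($a = \left(-14\right) \left(-96\right) - 7 = 1344 - 7 = 1337$)
$\left(4 \left(-29\right) 29 + y\right) + a = \left(4 \left(-29\right) 29 - 3151\right) + 1337 = \left(\left(-116\right) 29 - 3151\right) + 1337 = \left(-3364 - 3151\right) + 1337 = -6515 + 1337 = -5178$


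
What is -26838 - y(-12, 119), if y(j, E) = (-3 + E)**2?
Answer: -40294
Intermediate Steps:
-26838 - y(-12, 119) = -26838 - (-3 + 119)**2 = -26838 - 1*116**2 = -26838 - 1*13456 = -26838 - 13456 = -40294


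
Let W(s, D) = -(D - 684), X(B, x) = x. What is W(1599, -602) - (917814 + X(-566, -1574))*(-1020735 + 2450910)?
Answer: -1310383540714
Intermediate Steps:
W(s, D) = 684 - D (W(s, D) = -(-684 + D) = 684 - D)
W(1599, -602) - (917814 + X(-566, -1574))*(-1020735 + 2450910) = (684 - 1*(-602)) - (917814 - 1574)*(-1020735 + 2450910) = (684 + 602) - 916240*1430175 = 1286 - 1*1310383542000 = 1286 - 1310383542000 = -1310383540714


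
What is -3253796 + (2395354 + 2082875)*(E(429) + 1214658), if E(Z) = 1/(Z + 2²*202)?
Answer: 6728678113536211/1237 ≈ 5.4395e+12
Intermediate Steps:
E(Z) = 1/(808 + Z) (E(Z) = 1/(Z + 4*202) = 1/(Z + 808) = 1/(808 + Z))
-3253796 + (2395354 + 2082875)*(E(429) + 1214658) = -3253796 + (2395354 + 2082875)*(1/(808 + 429) + 1214658) = -3253796 + 4478229*(1/1237 + 1214658) = -3253796 + 4478229*(1502531947/1237) = -3253796 + 6728682138481863/1237 = 6728678113536211/1237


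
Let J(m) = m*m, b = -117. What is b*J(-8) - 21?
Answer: -7509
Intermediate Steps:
J(m) = m²
b*J(-8) - 21 = -117*(-8)² - 21 = -117*64 - 21 = -7488 - 21 = -7509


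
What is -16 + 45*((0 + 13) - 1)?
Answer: 524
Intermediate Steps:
-16 + 45*((0 + 13) - 1) = -16 + 45*(13 - 1) = -16 + 45*12 = -16 + 540 = 524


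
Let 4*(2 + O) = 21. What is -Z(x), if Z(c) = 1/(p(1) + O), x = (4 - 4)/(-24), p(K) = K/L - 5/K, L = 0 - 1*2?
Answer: 4/9 ≈ 0.44444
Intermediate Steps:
L = -2 (L = 0 - 2 = -2)
O = 13/4 (O = -2 + (¼)*21 = -2 + 21/4 = 13/4 ≈ 3.2500)
p(K) = -5/K - K/2 (p(K) = K/(-2) - 5/K = K*(-½) - 5/K = -K/2 - 5/K = -5/K - K/2)
x = 0 (x = 0*(-1/24) = 0)
Z(c) = -4/9 (Z(c) = 1/((-5/1 - ½*1) + 13/4) = 1/((-5*1 - ½) + 13/4) = 1/((-5 - ½) + 13/4) = 1/(-11/2 + 13/4) = 1/(-9/4) = -4/9)
-Z(x) = -1*(-4/9) = 4/9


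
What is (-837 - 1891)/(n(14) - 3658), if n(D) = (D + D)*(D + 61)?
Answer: 1364/779 ≈ 1.7510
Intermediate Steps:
n(D) = 2*D*(61 + D) (n(D) = (2*D)*(61 + D) = 2*D*(61 + D))
(-837 - 1891)/(n(14) - 3658) = (-837 - 1891)/(2*14*(61 + 14) - 3658) = -2728/(2*14*75 - 3658) = -2728/(2100 - 3658) = -2728/(-1558) = -2728*(-1/1558) = 1364/779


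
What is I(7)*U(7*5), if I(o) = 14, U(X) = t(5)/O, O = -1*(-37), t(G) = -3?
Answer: -42/37 ≈ -1.1351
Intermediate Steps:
O = 37
U(X) = -3/37
I(7)*U(7*5) = 14*(-3/37) = -42/37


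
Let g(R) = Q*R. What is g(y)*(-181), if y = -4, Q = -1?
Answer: -724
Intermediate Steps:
g(R) = -R
g(y)*(-181) = -1*(-4)*(-181) = 4*(-181) = -724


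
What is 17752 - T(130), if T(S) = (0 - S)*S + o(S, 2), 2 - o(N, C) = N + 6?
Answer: 34786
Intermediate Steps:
o(N, C) = -4 - N (o(N, C) = 2 - (N + 6) = 2 - (6 + N) = 2 + (-6 - N) = -4 - N)
T(S) = -4 - S - S² (T(S) = (0 - S)*S + (-4 - S) = (-S)*S + (-4 - S) = -S² + (-4 - S) = -4 - S - S²)
17752 - T(130) = 17752 - (-4 - 1*130 - 1*130²) = 17752 - (-4 - 130 - 1*16900) = 17752 - (-4 - 130 - 16900) = 17752 - 1*(-17034) = 17752 + 17034 = 34786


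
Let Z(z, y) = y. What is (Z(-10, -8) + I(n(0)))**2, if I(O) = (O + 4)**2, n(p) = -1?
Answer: 1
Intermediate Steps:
I(O) = (4 + O)**2
(Z(-10, -8) + I(n(0)))**2 = (-8 + (4 - 1)**2)**2 = (-8 + 3**2)**2 = (-8 + 9)**2 = 1**2 = 1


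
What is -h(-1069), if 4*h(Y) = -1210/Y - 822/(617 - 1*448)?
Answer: 168557/180661 ≈ 0.93300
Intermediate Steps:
h(Y) = -411/338 - 605/(2*Y) (h(Y) = (-1210/Y - 822/(617 - 1*448))/4 = (-1210/Y - 822/(617 - 448))/4 = (-1210/Y - 822/169)/4 = (-822/169 - 1210/Y)/4 = -411/338 - 605/(2*Y))
-h(-1069) = -(-102245 - 411*(-1069))/(338*(-1069)) = -(-1)*(-102245 + 439359)/(338*1069) = -(-1)*337114/(338*1069) = -1*(-168557/180661) = 168557/180661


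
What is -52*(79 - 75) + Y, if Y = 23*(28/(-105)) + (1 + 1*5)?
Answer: -3122/15 ≈ -208.13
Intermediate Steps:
Y = -2/15 (Y = 23*(28*(-1/105)) + (1 + 5) = 23*(-4/15) + 6 = -92/15 + 6 = -2/15 ≈ -0.13333)
-52*(79 - 75) + Y = -52*(79 - 75) - 2/15 = -52*4 - 2/15 = -208 - 2/15 = -3122/15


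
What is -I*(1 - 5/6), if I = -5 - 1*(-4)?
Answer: ⅙ ≈ 0.16667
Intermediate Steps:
I = -1 (I = -5 + 4 = -1)
-I*(1 - 5/6) = -(-1)*(1 - 5/6) = -(-1)*(1 - 5*⅙) = -(-1)*(1 - ⅚) = -(-1)/6 = -1*(-⅙) = ⅙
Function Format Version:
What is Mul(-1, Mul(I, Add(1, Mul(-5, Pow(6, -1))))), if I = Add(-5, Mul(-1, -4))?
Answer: Rational(1, 6) ≈ 0.16667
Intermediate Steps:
I = -1 (I = Add(-5, 4) = -1)
Mul(-1, Mul(I, Add(1, Mul(-5, Pow(6, -1))))) = Mul(-1, Mul(-1, Add(1, Mul(-5, Pow(6, -1))))) = Mul(-1, Mul(-1, Add(1, Mul(-5, Rational(1, 6))))) = Mul(-1, Mul(-1, Add(1, Rational(-5, 6)))) = Mul(-1, Mul(-1, Rational(1, 6))) = Mul(-1, Rational(-1, 6)) = Rational(1, 6)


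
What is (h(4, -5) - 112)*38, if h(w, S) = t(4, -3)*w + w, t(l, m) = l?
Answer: -3496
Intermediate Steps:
h(w, S) = 5*w (h(w, S) = 4*w + w = 5*w)
(h(4, -5) - 112)*38 = (5*4 - 112)*38 = (20 - 112)*38 = -92*38 = -3496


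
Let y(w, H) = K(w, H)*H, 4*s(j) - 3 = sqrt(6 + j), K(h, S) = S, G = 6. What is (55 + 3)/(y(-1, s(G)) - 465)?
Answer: -2294944/18347043 - 3712*sqrt(3)/18347043 ≈ -0.12544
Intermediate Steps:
s(j) = 3/4 + sqrt(6 + j)/4
y(w, H) = H**2 (y(w, H) = H*H = H**2)
(55 + 3)/(y(-1, s(G)) - 465) = (55 + 3)/((3/4 + sqrt(6 + 6)/4)**2 - 465) = 58/((3/4 + sqrt(12)/4)**2 - 465) = 58/((3/4 + (2*sqrt(3))/4)**2 - 465) = 58/((3/4 + sqrt(3)/2)**2 - 465) = 58/(-465 + (3/4 + sqrt(3)/2)**2)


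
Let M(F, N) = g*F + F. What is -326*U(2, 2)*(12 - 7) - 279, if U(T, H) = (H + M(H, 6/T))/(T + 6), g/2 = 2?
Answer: -2724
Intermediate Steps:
g = 4 (g = 2*2 = 4)
M(F, N) = 5*F (M(F, N) = 4*F + F = 5*F)
U(T, H) = 6*H/(6 + T) (U(T, H) = (H + 5*H)/(T + 6) = (6*H)/(6 + T) = 6*H/(6 + T))
-326*U(2, 2)*(12 - 7) - 279 = -326*6*2/(6 + 2)*(12 - 7) - 279 = -326*6*2/8*5 - 279 = -326*6*2*(⅛)*5 - 279 = -489*5 - 279 = -326*15/2 - 279 = -2445 - 279 = -2724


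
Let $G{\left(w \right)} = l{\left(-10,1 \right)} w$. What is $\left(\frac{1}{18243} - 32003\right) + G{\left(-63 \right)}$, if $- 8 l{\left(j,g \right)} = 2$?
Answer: $- \frac{2334173603}{72972} \approx -31987.0$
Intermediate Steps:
$l{\left(j,g \right)} = - \frac{1}{4}$ ($l{\left(j,g \right)} = \left(- \frac{1}{8}\right) 2 = - \frac{1}{4}$)
$G{\left(w \right)} = - \frac{w}{4}$
$\left(\frac{1}{18243} - 32003\right) + G{\left(-63 \right)} = \left(\frac{1}{18243} - 32003\right) - - \frac{63}{4} = \left(\frac{1}{18243} - 32003\right) + \frac{63}{4} = - \frac{583830728}{18243} + \frac{63}{4} = - \frac{2334173603}{72972}$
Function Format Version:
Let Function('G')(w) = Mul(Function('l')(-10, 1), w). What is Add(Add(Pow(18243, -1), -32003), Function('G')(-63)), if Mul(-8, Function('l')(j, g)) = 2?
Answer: Rational(-2334173603, 72972) ≈ -31987.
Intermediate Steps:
Function('l')(j, g) = Rational(-1, 4) (Function('l')(j, g) = Mul(Rational(-1, 8), 2) = Rational(-1, 4))
Function('G')(w) = Mul(Rational(-1, 4), w)
Add(Add(Pow(18243, -1), -32003), Function('G')(-63)) = Add(Add(Pow(18243, -1), -32003), Mul(Rational(-1, 4), -63)) = Add(Add(Rational(1, 18243), -32003), Rational(63, 4)) = Add(Rational(-583830728, 18243), Rational(63, 4)) = Rational(-2334173603, 72972)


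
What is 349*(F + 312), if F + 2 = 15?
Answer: 113425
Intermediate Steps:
F = 13 (F = -2 + 15 = 13)
349*(F + 312) = 349*(13 + 312) = 349*325 = 113425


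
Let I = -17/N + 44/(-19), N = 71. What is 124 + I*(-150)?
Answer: 684326/1349 ≈ 507.28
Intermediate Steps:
I = -3447/1349 (I = -17/71 + 44/(-19) = -17*1/71 + 44*(-1/19) = -17/71 - 44/19 = -3447/1349 ≈ -2.5552)
124 + I*(-150) = 124 - 3447/1349*(-150) = 124 + 517050/1349 = 684326/1349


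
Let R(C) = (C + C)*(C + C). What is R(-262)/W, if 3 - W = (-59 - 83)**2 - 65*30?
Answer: -274576/18211 ≈ -15.077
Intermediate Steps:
R(C) = 4*C**2 (R(C) = (2*C)*(2*C) = 4*C**2)
W = -18211 (W = 3 - ((-59 - 83)**2 - 65*30) = 3 - ((-142)**2 - 1950) = 3 - (20164 - 1950) = 3 - 1*18214 = 3 - 18214 = -18211)
R(-262)/W = (4*(-262)**2)/(-18211) = (4*68644)*(-1/18211) = 274576*(-1/18211) = -274576/18211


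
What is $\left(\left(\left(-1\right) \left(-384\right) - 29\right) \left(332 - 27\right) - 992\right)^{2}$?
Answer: $11509642089$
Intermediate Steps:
$\left(\left(\left(-1\right) \left(-384\right) - 29\right) \left(332 - 27\right) - 992\right)^{2} = \left(\left(384 - 29\right) 305 - 992\right)^{2} = \left(355 \cdot 305 - 992\right)^{2} = \left(108275 - 992\right)^{2} = 107283^{2} = 11509642089$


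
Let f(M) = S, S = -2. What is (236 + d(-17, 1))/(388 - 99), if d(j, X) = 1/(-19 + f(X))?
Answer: 4955/6069 ≈ 0.81644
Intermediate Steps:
f(M) = -2
d(j, X) = -1/21 (d(j, X) = 1/(-19 - 2) = 1/(-21) = -1/21)
(236 + d(-17, 1))/(388 - 99) = (236 - 1/21)/(388 - 99) = (4955/21)/289 = (4955/21)*(1/289) = 4955/6069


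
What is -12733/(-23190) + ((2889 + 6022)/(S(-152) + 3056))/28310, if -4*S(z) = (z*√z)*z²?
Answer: 1543617462505142381/2811316182750254560 - 3216871*I*√38/681916926605010 ≈ 0.54907 - 2.908e-8*I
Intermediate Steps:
S(z) = -z^(7/2)/4 (S(z) = -z*√z*z²/4 = -z^(3/2)*z²/4 = -z^(7/2)/4)
-12733/(-23190) + ((2889 + 6022)/(S(-152) + 3056))/28310 = -12733/(-23190) + ((2889 + 6022)/(-(-1755904)*I*√38 + 3056))/28310 = -12733*(-1/23190) + (8911/(-(-1755904)*I*√38 + 3056))*(1/28310) = 12733/23190 + (8911/(1755904*I*√38 + 3056))*(1/28310) = 12733/23190 + (8911/(3056 + 1755904*I*√38))*(1/28310) = 12733/23190 + 469/(1490*(3056 + 1755904*I*√38))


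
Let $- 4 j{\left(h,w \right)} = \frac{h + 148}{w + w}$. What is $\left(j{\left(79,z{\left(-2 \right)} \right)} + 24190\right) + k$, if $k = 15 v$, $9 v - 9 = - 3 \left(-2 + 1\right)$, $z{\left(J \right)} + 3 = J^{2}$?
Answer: $\frac{193453}{8} \approx 24182.0$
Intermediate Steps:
$z{\left(J \right)} = -3 + J^{2}$
$v = \frac{4}{3}$ ($v = 1 + \frac{\left(-3\right) \left(-2 + 1\right)}{9} = 1 + \frac{\left(-3\right) \left(-1\right)}{9} = 1 + \frac{1}{9} \cdot 3 = 1 + \frac{1}{3} = \frac{4}{3} \approx 1.3333$)
$j{\left(h,w \right)} = - \frac{148 + h}{8 w}$ ($j{\left(h,w \right)} = - \frac{\left(h + 148\right) \frac{1}{w + w}}{4} = - \frac{\left(148 + h\right) \frac{1}{2 w}}{4} = - \frac{\frac{1}{2} \frac{1}{w} \left(148 + h\right)}{4} = - \frac{148 + h}{8 w}$)
$k = 20$ ($k = 15 \cdot \frac{4}{3} = 20$)
$\left(j{\left(79,z{\left(-2 \right)} \right)} + 24190\right) + k = \left(\frac{-148 - 79}{8 \left(-3 + \left(-2\right)^{2}\right)} + 24190\right) + 20 = \left(\frac{-148 - 79}{8 \left(-3 + 4\right)} + 24190\right) + 20 = \left(\frac{1}{8} \cdot 1^{-1} \left(-227\right) + 24190\right) + 20 = \left(\frac{1}{8} \cdot 1 \left(-227\right) + 24190\right) + 20 = \left(- \frac{227}{8} + 24190\right) + 20 = \frac{193293}{8} + 20 = \frac{193453}{8}$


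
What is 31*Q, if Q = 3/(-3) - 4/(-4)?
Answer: 0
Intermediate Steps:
Q = 0 (Q = 3*(-⅓) - 4*(-¼) = -1 + 1 = 0)
31*Q = 31*0 = 0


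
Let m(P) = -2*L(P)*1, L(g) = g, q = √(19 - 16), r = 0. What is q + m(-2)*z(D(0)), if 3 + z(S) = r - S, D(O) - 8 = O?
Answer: -44 + √3 ≈ -42.268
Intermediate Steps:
D(O) = 8 + O
q = √3 ≈ 1.7320
z(S) = -3 - S (z(S) = -3 + (0 - S) = -3 - S)
m(P) = -2*P (m(P) = -2*P*1 = -2*P)
q + m(-2)*z(D(0)) = √3 + (-2*(-2))*(-3 - (8 + 0)) = √3 + 4*(-3 - 1*8) = √3 + 4*(-3 - 8) = √3 + 4*(-11) = √3 - 44 = -44 + √3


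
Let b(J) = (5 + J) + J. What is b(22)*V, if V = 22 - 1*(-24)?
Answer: 2254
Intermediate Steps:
V = 46 (V = 22 + 24 = 46)
b(J) = 5 + 2*J
b(22)*V = (5 + 2*22)*46 = (5 + 44)*46 = 49*46 = 2254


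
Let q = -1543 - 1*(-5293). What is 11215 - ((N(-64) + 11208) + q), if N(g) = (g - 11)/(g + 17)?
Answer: -175996/47 ≈ -3744.6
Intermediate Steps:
q = 3750 (q = -1543 + 5293 = 3750)
N(g) = (-11 + g)/(17 + g)
11215 - ((N(-64) + 11208) + q) = 11215 - (((-11 - 64)/(17 - 64) + 11208) + 3750) = 11215 - ((-75/(-47) + 11208) + 3750) = 11215 - ((-1/47*(-75) + 11208) + 3750) = 11215 - ((75/47 + 11208) + 3750) = 11215 - (526851/47 + 3750) = 11215 - 1*703101/47 = 11215 - 703101/47 = -175996/47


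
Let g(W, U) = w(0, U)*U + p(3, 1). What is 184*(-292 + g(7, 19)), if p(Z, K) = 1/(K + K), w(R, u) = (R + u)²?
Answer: 1208420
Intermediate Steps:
p(Z, K) = 1/(2*K)
g(W, U) = ½ + U³ (g(W, U) = (0 + U)²*U + (½)/1 = U²*U + (½)*1 = U³ + ½ = ½ + U³)
184*(-292 + g(7, 19)) = 184*(-292 + (½ + 19³)) = 184*(-292 + (½ + 6859)) = 184*(-292 + 13719/2) = 184*(13135/2) = 1208420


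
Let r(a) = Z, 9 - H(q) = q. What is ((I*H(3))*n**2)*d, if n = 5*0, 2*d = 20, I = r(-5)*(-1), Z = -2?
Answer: 0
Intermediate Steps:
H(q) = 9 - q
r(a) = -2
I = 2 (I = -2*(-1) = 2)
d = 10 (d = (1/2)*20 = 10)
n = 0
((I*H(3))*n**2)*d = ((2*(9 - 1*3))*0**2)*10 = ((2*(9 - 3))*0)*10 = ((2*6)*0)*10 = (12*0)*10 = 0*10 = 0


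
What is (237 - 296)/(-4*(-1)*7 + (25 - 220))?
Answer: 59/167 ≈ 0.35329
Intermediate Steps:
(237 - 296)/(-4*(-1)*7 + (25 - 220)) = -59/(4*7 - 195) = -59/(28 - 195) = -59/(-167) = -59*(-1/167) = 59/167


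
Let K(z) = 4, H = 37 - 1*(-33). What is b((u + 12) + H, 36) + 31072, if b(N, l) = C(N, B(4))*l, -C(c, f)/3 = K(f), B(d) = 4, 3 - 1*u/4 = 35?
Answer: 30640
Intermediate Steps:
u = -128 (u = 12 - 4*35 = 12 - 140 = -128)
H = 70 (H = 37 + 33 = 70)
C(c, f) = -12 (C(c, f) = -3*4 = -12)
b(N, l) = -12*l
b((u + 12) + H, 36) + 31072 = -12*36 + 31072 = -432 + 31072 = 30640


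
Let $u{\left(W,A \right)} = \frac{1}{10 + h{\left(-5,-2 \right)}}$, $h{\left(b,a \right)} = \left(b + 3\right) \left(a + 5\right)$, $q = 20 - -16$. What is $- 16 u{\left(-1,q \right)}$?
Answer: $-4$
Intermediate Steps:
$q = 36$ ($q = 20 + 16 = 36$)
$h{\left(b,a \right)} = \left(3 + b\right) \left(5 + a\right)$
$u{\left(W,A \right)} = \frac{1}{4}$ ($u{\left(W,A \right)} = \frac{1}{10 + \left(15 + 3 \left(-2\right) + 5 \left(-5\right) - -10\right)} = \frac{1}{10 + \left(15 - 6 - 25 + 10\right)} = \frac{1}{10 - 6} = \frac{1}{4}$)
$- 16 u{\left(-1,q \right)} = \left(-16\right) \frac{1}{4} = -4$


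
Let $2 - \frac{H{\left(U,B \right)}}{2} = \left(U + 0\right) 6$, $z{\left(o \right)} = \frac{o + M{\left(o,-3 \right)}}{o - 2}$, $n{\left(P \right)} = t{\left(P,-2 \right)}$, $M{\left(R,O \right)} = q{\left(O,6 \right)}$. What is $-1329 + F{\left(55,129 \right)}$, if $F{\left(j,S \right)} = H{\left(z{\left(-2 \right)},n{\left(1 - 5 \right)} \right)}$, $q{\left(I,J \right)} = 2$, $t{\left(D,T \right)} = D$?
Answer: $-1325$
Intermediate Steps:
$M{\left(R,O \right)} = 2$
$n{\left(P \right)} = P$
$z{\left(o \right)} = \frac{2 + o}{-2 + o}$ ($z{\left(o \right)} = \frac{o + 2}{o - 2} = \frac{2 + o}{-2 + o}$)
$H{\left(U,B \right)} = 4 - 12 U$ ($H{\left(U,B \right)} = 4 - 2 \left(U + 0\right) 6 = 4 - 2 U 6 = 4 - 2 \cdot 6 U = 4 - 12 U$)
$F{\left(j,S \right)} = 4$ ($F{\left(j,S \right)} = 4 - 12 \frac{2 - 2}{-2 - 2} = 4 - 12 \frac{1}{-4} \cdot 0 = 4 - 12 \left(\left(- \frac{1}{4}\right) 0\right) = 4 - 0 = 4 + 0 = 4$)
$-1329 + F{\left(55,129 \right)} = -1329 + 4 = -1325$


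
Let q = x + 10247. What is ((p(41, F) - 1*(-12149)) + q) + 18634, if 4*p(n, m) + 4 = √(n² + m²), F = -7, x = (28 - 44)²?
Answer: 41285 + √1730/4 ≈ 41295.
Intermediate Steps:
x = 256 (x = (-16)² = 256)
p(n, m) = -1 + √(m² + n²)/4 (p(n, m) = -1 + √(n² + m²)/4 = -1 + √(m² + n²)/4)
q = 10503 (q = 256 + 10247 = 10503)
((p(41, F) - 1*(-12149)) + q) + 18634 = (((-1 + √((-7)² + 41²)/4) - 1*(-12149)) + 10503) + 18634 = (((-1 + √(49 + 1681)/4) + 12149) + 10503) + 18634 = (((-1 + √1730/4) + 12149) + 10503) + 18634 = ((12148 + √1730/4) + 10503) + 18634 = (22651 + √1730/4) + 18634 = 41285 + √1730/4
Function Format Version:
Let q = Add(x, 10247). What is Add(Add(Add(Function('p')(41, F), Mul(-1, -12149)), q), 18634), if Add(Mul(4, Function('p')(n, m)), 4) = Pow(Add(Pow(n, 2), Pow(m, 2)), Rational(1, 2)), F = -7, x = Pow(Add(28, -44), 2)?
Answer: Add(41285, Mul(Rational(1, 4), Pow(1730, Rational(1, 2)))) ≈ 41295.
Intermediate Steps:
x = 256 (x = Pow(-16, 2) = 256)
Function('p')(n, m) = Add(-1, Mul(Rational(1, 4), Pow(Add(Pow(m, 2), Pow(n, 2)), Rational(1, 2)))) (Function('p')(n, m) = Add(-1, Mul(Rational(1, 4), Pow(Add(Pow(n, 2), Pow(m, 2)), Rational(1, 2)))) = Add(-1, Mul(Rational(1, 4), Pow(Add(Pow(m, 2), Pow(n, 2)), Rational(1, 2)))))
q = 10503 (q = Add(256, 10247) = 10503)
Add(Add(Add(Function('p')(41, F), Mul(-1, -12149)), q), 18634) = Add(Add(Add(Add(-1, Mul(Rational(1, 4), Pow(Add(Pow(-7, 2), Pow(41, 2)), Rational(1, 2)))), Mul(-1, -12149)), 10503), 18634) = Add(Add(Add(Add(-1, Mul(Rational(1, 4), Pow(Add(49, 1681), Rational(1, 2)))), 12149), 10503), 18634) = Add(Add(Add(Add(-1, Mul(Rational(1, 4), Pow(1730, Rational(1, 2)))), 12149), 10503), 18634) = Add(Add(Add(12148, Mul(Rational(1, 4), Pow(1730, Rational(1, 2)))), 10503), 18634) = Add(Add(22651, Mul(Rational(1, 4), Pow(1730, Rational(1, 2)))), 18634) = Add(41285, Mul(Rational(1, 4), Pow(1730, Rational(1, 2))))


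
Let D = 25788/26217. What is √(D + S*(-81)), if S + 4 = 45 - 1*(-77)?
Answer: I*√81096721786/2913 ≈ 97.76*I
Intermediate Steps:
S = 118 (S = -4 + (45 - 1*(-77)) = -4 + (45 + 77) = -4 + 122 = 118)
D = 8596/8739 (D = 25788*(1/26217) = 8596/8739 ≈ 0.98364)
√(D + S*(-81)) = √(8596/8739 + 118*(-81)) = √(8596/8739 - 9558) = √(-83518766/8739) = I*√81096721786/2913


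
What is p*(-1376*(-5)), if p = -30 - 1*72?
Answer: -701760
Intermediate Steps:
p = -102 (p = -30 - 72 = -102)
p*(-1376*(-5)) = -(-140352)*(-5) = -102*6880 = -701760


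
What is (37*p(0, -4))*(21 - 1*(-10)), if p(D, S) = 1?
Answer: 1147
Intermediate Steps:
(37*p(0, -4))*(21 - 1*(-10)) = (37*1)*(21 - 1*(-10)) = 37*(21 + 10) = 37*31 = 1147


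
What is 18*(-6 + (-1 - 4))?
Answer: -198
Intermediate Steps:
18*(-6 + (-1 - 4)) = 18*(-6 - 5) = 18*(-11) = -198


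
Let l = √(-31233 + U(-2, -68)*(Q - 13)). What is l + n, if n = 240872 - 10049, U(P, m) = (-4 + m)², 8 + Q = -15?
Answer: 230823 + I*√217857 ≈ 2.3082e+5 + 466.75*I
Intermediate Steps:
Q = -23 (Q = -8 - 15 = -23)
n = 230823
l = I*√217857 (l = √(-31233 + (-4 - 68)²*(-23 - 13)) = √(-31233 + (-72)²*(-36)) = √(-31233 + 5184*(-36)) = √(-31233 - 186624) = √(-217857) = I*√217857 ≈ 466.75*I)
l + n = I*√217857 + 230823 = 230823 + I*√217857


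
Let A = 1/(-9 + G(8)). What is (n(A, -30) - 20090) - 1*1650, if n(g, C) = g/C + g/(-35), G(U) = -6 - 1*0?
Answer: -68480987/3150 ≈ -21740.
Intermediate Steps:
G(U) = -6 (G(U) = -6 + 0 = -6)
A = -1/15 (A = 1/(-9 - 6) = 1/(-15) = -1/15 ≈ -0.066667)
n(g, C) = -g/35 + g/C (n(g, C) = g/C + g*(-1/35) = g/C - g/35 = -g/35 + g/C)
(n(A, -30) - 20090) - 1*1650 = ((-1/35*(-1/15) - 1/15/(-30)) - 20090) - 1*1650 = ((1/525 - 1/15*(-1/30)) - 20090) - 1650 = ((1/525 + 1/450) - 20090) - 1650 = (13/3150 - 20090) - 1650 = -63283487/3150 - 1650 = -68480987/3150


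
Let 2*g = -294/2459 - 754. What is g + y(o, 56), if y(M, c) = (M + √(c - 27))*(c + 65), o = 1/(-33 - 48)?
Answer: -75399929/199179 + 121*√29 ≈ 273.05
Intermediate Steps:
g = -927190/2459 (g = (-294/2459 - 754)/2 = (½)*(-1854380/2459) = -927190/2459 ≈ -377.06)
o = -1/81 (o = 1/(-81) = -1/81 ≈ -0.012346)
y(M, c) = (65 + c)*(M + √(-27 + c)) (y(M, c) = (M + √(-27 + c))*(65 + c) = (65 + c)*(M + √(-27 + c)))
g + y(o, 56) = -927190/2459 + (65*(-1/81) + 65*√(-27 + 56) - 1/81*56 + 56*√(-27 + 56)) = -927190/2459 + (-65/81 + 65*√29 - 56/81 + 56*√29) = -927190/2459 + (-121/81 + 121*√29) = -75399929/199179 + 121*√29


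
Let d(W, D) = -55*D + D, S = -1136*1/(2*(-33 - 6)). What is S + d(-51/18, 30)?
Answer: -62612/39 ≈ -1605.4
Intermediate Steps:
S = 568/39 (S = -1136/(2*(-39)) = -1136/(-78) = -1136*(-1/78) = 568/39 ≈ 14.564)
d(W, D) = -54*D
S + d(-51/18, 30) = 568/39 - 54*30 = 568/39 - 1620 = -62612/39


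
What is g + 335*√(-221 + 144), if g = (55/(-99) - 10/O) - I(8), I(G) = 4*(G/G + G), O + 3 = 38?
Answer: -2321/63 + 335*I*√77 ≈ -36.841 + 2939.6*I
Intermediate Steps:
O = 35 (O = -3 + 38 = 35)
I(G) = 4 + 4*G (I(G) = 4*(1 + G) = 4 + 4*G)
g = -2321/63 (g = (55/(-99) - 10/35) - (4 + 4*8) = (55*(-1/99) - 10*1/35) - (4 + 32) = (-5/9 - 2/7) - 1*36 = -53/63 - 36 = -2321/63 ≈ -36.841)
g + 335*√(-221 + 144) = -2321/63 + 335*√(-221 + 144) = -2321/63 + 335*√(-77) = -2321/63 + 335*(I*√77) = -2321/63 + 335*I*√77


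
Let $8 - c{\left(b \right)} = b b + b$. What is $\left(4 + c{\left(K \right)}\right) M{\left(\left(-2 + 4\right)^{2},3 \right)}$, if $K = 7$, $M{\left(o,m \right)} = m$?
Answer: $-132$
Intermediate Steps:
$c{\left(b \right)} = 8 - b - b^{2}$ ($c{\left(b \right)} = 8 - \left(b b + b\right) = 8 - \left(b^{2} + b\right) = 8 - \left(b + b^{2}\right) = 8 - b - b^{2}$)
$\left(4 + c{\left(K \right)}\right) M{\left(\left(-2 + 4\right)^{2},3 \right)} = \left(4 - 48\right) 3 = \left(-44\right) 3 = -132$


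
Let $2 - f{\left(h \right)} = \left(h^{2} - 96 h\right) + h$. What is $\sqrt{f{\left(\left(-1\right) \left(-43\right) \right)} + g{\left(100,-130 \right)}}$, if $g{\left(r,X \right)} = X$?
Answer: $2 \sqrt{527} \approx 45.913$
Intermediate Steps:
$f{\left(h \right)} = 2 - h^{2} + 95 h$ ($f{\left(h \right)} = 2 - \left(\left(h^{2} - 96 h\right) + h\right) = 2 - \left(h^{2} - 95 h\right) = 2 - h^{2} + 95 h$)
$\sqrt{f{\left(\left(-1\right) \left(-43\right) \right)} + g{\left(100,-130 \right)}} = \sqrt{\left(2 - \left(\left(-1\right) \left(-43\right)\right)^{2} + 95 \left(\left(-1\right) \left(-43\right)\right)\right) - 130} = \sqrt{\left(2 - 43^{2} + 95 \cdot 43\right) - 130} = \sqrt{\left(2 - 1849 + 4085\right) - 130} = \sqrt{2238 - 130} = \sqrt{2108} = 2 \sqrt{527}$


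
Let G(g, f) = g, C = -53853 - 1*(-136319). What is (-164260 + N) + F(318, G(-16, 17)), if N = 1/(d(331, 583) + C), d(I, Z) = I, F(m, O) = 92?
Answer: -13592617895/82797 ≈ -1.6417e+5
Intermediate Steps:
C = 82466 (C = -53853 + 136319 = 82466)
N = 1/82797 (N = 1/(331 + 82466) = 1/82797 ≈ 1.2078e-5)
(-164260 + N) + F(318, G(-16, 17)) = (-164260 + 1/82797) + 92 = -13600235219/82797 + 92 = -13592617895/82797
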